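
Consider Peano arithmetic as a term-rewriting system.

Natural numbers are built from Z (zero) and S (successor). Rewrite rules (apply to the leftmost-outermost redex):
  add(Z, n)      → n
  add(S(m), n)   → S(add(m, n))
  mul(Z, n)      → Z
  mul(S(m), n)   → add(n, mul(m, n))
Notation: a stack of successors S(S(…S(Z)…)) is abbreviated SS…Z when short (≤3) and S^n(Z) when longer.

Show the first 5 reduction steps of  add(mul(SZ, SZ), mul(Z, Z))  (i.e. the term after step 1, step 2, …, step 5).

  start: add(mul(SZ, SZ), mul(Z, Z))
  step 1: add(add(SZ, mul(Z, SZ)), mul(Z, Z))
  step 2: add(S(add(Z, mul(Z, SZ))), mul(Z, Z))
  step 3: S(add(add(Z, mul(Z, SZ)), mul(Z, Z)))
  step 4: S(add(mul(Z, SZ), mul(Z, Z)))
  step 5: S(add(Z, mul(Z, Z)))

Answer: after 5 steps: S(add(Z, mul(Z, Z)))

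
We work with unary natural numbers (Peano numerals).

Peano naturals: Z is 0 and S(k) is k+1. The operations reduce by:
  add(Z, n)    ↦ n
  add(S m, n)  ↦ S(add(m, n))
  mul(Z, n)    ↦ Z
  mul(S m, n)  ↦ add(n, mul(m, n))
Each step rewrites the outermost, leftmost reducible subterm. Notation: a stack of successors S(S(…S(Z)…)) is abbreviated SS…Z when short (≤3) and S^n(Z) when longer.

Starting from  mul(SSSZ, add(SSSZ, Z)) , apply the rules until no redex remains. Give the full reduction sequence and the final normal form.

  start: mul(SSSZ, add(SSSZ, Z))
  step 1: add(add(SSSZ, Z), mul(SSZ, add(SSSZ, Z)))
  step 2: add(S(add(SSZ, Z)), mul(SSZ, add(SSSZ, Z)))
  step 3: S(add(add(SSZ, Z), mul(SSZ, add(SSSZ, Z))))
  step 4: S(add(S(add(SZ, Z)), mul(SSZ, add(SSSZ, Z))))
  step 5: S(S(add(add(SZ, Z), mul(SSZ, add(SSSZ, Z)))))
  step 6: S(S(add(S(add(Z, Z)), mul(SSZ, add(SSSZ, Z)))))
  step 7: S(S(S(add(add(Z, Z), mul(SSZ, add(SSSZ, Z))))))
  step 8: S(S(S(add(Z, mul(SSZ, add(SSSZ, Z))))))
  step 9: S(S(S(mul(SSZ, add(SSSZ, Z)))))
  step 10: S(S(S(add(add(SSSZ, Z), mul(SZ, add(SSSZ, Z))))))
  step 11: S(S(S(add(S(add(SSZ, Z)), mul(SZ, add(SSSZ, Z))))))
  step 12: S(S(S(S(add(add(SSZ, Z), mul(SZ, add(SSSZ, Z)))))))
  step 13: S(S(S(S(add(S(add(SZ, Z)), mul(SZ, add(SSSZ, Z)))))))
  step 14: S(S(S(S(S(add(add(SZ, Z), mul(SZ, add(SSSZ, Z))))))))
  step 15: S(S(S(S(S(add(S(add(Z, Z)), mul(SZ, add(SSSZ, Z))))))))
  step 16: S(S(S(S(S(S(add(add(Z, Z), mul(SZ, add(SSSZ, Z)))))))))
  step 17: S(S(S(S(S(S(add(Z, mul(SZ, add(SSSZ, Z)))))))))
  step 18: S(S(S(S(S(S(mul(SZ, add(SSSZ, Z))))))))
  step 19: S(S(S(S(S(S(add(add(SSSZ, Z), mul(Z, add(SSSZ, Z)))))))))
  step 20: S(S(S(S(S(S(add(S(add(SSZ, Z)), mul(Z, add(SSSZ, Z)))))))))
  step 21: S(S(S(S(S(S(S(add(add(SSZ, Z), mul(Z, add(SSSZ, Z))))))))))
  step 22: S(S(S(S(S(S(S(add(S(add(SZ, Z)), mul(Z, add(SSSZ, Z))))))))))
  step 23: S(S(S(S(S(S(S(S(add(add(SZ, Z), mul(Z, add(SSSZ, Z)))))))))))
  step 24: S(S(S(S(S(S(S(S(add(S(add(Z, Z)), mul(Z, add(SSSZ, Z)))))))))))
  step 25: S(S(S(S(S(S(S(S(S(add(add(Z, Z), mul(Z, add(SSSZ, Z))))))))))))
  step 26: S(S(S(S(S(S(S(S(S(add(Z, mul(Z, add(SSSZ, Z))))))))))))
  step 27: S(S(S(S(S(S(S(S(S(mul(Z, add(SSSZ, Z)))))))))))
  step 28: S^9(Z)

Answer: normal form = S^9(Z)  (in 28 steps)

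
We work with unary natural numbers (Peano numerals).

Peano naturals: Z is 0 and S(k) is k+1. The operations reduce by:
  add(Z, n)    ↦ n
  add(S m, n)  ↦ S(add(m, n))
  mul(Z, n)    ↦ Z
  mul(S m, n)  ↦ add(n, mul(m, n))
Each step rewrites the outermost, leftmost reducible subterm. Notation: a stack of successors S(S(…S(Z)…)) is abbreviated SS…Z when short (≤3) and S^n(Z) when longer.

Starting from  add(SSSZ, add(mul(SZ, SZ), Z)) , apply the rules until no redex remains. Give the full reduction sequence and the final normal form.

Answer: normal form = S^4(Z)  (in 10 steps)

Derivation:
  start: add(SSSZ, add(mul(SZ, SZ), Z))
  [1] S(add(SSZ, add(mul(SZ, SZ), Z)))
  [2] S(S(add(SZ, add(mul(SZ, SZ), Z))))
  [3] S(S(S(add(Z, add(mul(SZ, SZ), Z)))))
  [4] S(S(S(add(mul(SZ, SZ), Z))))
  [5] S(S(S(add(add(SZ, mul(Z, SZ)), Z))))
  [6] S(S(S(add(S(add(Z, mul(Z, SZ))), Z))))
  [7] S(S(S(S(add(add(Z, mul(Z, SZ)), Z)))))
  [8] S(S(S(S(add(mul(Z, SZ), Z)))))
  [9] S(S(S(S(add(Z, Z)))))
  [10] S^4(Z)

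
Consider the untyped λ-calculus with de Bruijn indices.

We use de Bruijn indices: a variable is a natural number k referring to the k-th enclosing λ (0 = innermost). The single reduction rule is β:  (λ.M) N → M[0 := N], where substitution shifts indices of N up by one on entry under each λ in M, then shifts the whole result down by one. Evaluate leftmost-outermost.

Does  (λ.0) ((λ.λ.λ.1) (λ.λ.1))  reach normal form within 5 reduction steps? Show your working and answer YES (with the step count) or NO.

  start: (λ.0) ((λ.λ.λ.1) (λ.λ.1))
  →1  (λ.λ.λ.1) (λ.λ.1)
  →2  λ.λ.1

Answer: YES — reaches normal form λ.λ.1 in 2 ≤ 5 steps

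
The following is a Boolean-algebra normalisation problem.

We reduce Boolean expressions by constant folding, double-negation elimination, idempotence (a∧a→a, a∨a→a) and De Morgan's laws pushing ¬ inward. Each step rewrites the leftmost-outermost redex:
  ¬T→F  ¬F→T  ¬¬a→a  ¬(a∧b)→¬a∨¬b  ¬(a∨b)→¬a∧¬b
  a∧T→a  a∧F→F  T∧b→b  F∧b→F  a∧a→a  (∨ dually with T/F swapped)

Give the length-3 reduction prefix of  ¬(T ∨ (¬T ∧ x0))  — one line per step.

  start: ¬(T ∨ (¬T ∧ x0))
  step 1: ¬T ∧ ¬(¬T ∧ x0)
  step 2: F ∧ ¬(¬T ∧ x0)
  step 3: F

Answer: after 3 steps: F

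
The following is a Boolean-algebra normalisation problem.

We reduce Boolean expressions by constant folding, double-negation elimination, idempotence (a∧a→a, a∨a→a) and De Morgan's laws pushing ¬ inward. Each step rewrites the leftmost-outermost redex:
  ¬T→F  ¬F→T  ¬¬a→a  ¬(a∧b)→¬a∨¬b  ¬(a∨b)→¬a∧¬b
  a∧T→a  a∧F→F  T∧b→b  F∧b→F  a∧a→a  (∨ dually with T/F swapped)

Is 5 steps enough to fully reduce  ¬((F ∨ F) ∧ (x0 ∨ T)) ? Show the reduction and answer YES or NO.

  start: ¬((F ∨ F) ∧ (x0 ∨ T))
  step 1: ¬(F ∨ F) ∨ ¬(x0 ∨ T)
  step 2: (¬F ∧ ¬F) ∨ ¬(x0 ∨ T)
  step 3: ¬F ∨ ¬(x0 ∨ T)
  step 4: T ∨ ¬(x0 ∨ T)
  step 5: T

Answer: YES — reaches normal form T in 5 ≤ 5 steps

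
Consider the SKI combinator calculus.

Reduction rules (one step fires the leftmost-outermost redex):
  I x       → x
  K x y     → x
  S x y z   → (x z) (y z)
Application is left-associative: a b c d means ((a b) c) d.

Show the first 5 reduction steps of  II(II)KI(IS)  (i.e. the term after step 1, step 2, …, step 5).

Answer: after 5 steps: I

Working:
  start: II(II)KI(IS)
  step 1: I(II)KI(IS)
  step 2: IIKI(IS)
  step 3: IKI(IS)
  step 4: KI(IS)
  step 5: I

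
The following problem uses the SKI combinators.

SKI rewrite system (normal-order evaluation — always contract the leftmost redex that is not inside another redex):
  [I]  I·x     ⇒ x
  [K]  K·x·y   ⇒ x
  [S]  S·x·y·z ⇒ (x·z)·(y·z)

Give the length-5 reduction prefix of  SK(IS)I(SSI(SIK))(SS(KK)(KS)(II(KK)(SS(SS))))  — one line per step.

  start: SK(IS)I(SSI(SIK))(SS(KK)(KS)(II(KK)(SS(SS))))
  [1] KI(ISI)(SSI(SIK))(SS(KK)(KS)(II(KK)(SS(SS))))
  [2] I(SSI(SIK))(SS(KK)(KS)(II(KK)(SS(SS))))
  [3] SSI(SIK)(SS(KK)(KS)(II(KK)(SS(SS))))
  [4] S(SIK)(I(SIK))(SS(KK)(KS)(II(KK)(SS(SS))))
  [5] SIK(SS(KK)(KS)(II(KK)(SS(SS))))(I(SIK)(SS(KK)(KS)(II(KK)(SS(SS)))))

Answer: after 5 steps: SIK(SS(KK)(KS)(II(KK)(SS(SS))))(I(SIK)(SS(KK)(KS)(II(KK)(SS(SS)))))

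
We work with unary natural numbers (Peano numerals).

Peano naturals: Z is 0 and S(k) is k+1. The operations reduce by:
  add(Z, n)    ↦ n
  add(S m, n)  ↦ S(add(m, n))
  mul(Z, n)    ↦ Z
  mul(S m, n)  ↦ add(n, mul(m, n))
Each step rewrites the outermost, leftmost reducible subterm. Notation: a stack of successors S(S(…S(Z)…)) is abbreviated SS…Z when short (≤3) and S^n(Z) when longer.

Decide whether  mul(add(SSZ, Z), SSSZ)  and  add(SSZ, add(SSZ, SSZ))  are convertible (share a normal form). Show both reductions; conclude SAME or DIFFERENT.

Answer: SAME — A ⇓ S^6(Z), B ⇓ S^6(Z)

Reduction:
Term A:
  start: mul(add(SSZ, Z), SSSZ)
  [1] mul(S(add(SZ, Z)), SSSZ)
  [2] add(SSSZ, mul(add(SZ, Z), SSSZ))
  [3] S(add(SSZ, mul(add(SZ, Z), SSSZ)))
  [4] S(S(add(SZ, mul(add(SZ, Z), SSSZ))))
  [5] S(S(S(add(Z, mul(add(SZ, Z), SSSZ)))))
  [6] S(S(S(mul(add(SZ, Z), SSSZ))))
  [7] S(S(S(mul(S(add(Z, Z)), SSSZ))))
  [8] S(S(S(add(SSSZ, mul(add(Z, Z), SSSZ)))))
  [9] S(S(S(S(add(SSZ, mul(add(Z, Z), SSSZ))))))
  [10] S(S(S(S(S(add(SZ, mul(add(Z, Z), SSSZ)))))))
  [11] S(S(S(S(S(S(add(Z, mul(add(Z, Z), SSSZ))))))))
  [12] S(S(S(S(S(S(mul(add(Z, Z), SSSZ)))))))
  [13] S(S(S(S(S(S(mul(Z, SSSZ)))))))
  [14] S^6(Z)

Term B:
  start: add(SSZ, add(SSZ, SSZ))
  [1] S(add(SZ, add(SSZ, SSZ)))
  [2] S(S(add(Z, add(SSZ, SSZ))))
  [3] S(S(add(SSZ, SSZ)))
  [4] S(S(S(add(SZ, SSZ))))
  [5] S(S(S(S(add(Z, SSZ)))))
  [6] S^6(Z)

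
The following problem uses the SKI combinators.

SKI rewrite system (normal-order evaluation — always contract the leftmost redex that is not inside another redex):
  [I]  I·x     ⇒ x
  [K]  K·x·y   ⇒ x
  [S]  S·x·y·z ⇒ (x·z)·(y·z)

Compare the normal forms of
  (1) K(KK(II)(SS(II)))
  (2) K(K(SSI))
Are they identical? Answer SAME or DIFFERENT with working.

Term A:
  start: K(KK(II)(SS(II)))
  step 1: K(K(SS(II)))
  step 2: K(K(SSI))

Term B:
  start: K(K(SSI))

Answer: SAME — A ⇓ K(K(SSI)), B ⇓ K(K(SSI))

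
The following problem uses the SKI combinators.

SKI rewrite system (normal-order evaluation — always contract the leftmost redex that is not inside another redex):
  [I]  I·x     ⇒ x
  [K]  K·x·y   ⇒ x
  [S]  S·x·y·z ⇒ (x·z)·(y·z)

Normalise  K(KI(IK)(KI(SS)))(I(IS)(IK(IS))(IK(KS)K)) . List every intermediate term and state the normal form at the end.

  start: K(KI(IK)(KI(SS)))(I(IS)(IK(IS))(IK(KS)K))
  →1  KI(IK)(KI(SS))
  →2  I(KI(SS))
  →3  KI(SS)
  →4  I

Answer: normal form = I  (in 4 steps)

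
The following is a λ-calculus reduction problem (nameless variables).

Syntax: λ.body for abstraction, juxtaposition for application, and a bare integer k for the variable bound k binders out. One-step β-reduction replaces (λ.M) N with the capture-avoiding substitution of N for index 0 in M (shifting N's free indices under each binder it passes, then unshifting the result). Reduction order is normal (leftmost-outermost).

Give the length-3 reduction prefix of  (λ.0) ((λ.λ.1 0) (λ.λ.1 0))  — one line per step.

  start: (λ.0) ((λ.λ.1 0) (λ.λ.1 0))
  step 1: (λ.λ.1 0) (λ.λ.1 0)
  step 2: λ.(λ.λ.1 0) 0
  step 3: λ.λ.1 0

Answer: after 3 steps: λ.λ.1 0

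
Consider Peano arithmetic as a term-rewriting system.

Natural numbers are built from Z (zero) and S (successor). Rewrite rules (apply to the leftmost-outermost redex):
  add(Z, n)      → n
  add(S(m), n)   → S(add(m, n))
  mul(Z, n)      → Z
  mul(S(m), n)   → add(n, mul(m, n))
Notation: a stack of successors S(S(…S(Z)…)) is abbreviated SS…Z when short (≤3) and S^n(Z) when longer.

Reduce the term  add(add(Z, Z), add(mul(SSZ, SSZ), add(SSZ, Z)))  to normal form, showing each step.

  start: add(add(Z, Z), add(mul(SSZ, SSZ), add(SSZ, Z)))
  step 1: add(Z, add(mul(SSZ, SSZ), add(SSZ, Z)))
  step 2: add(mul(SSZ, SSZ), add(SSZ, Z))
  step 3: add(add(SSZ, mul(SZ, SSZ)), add(SSZ, Z))
  step 4: add(S(add(SZ, mul(SZ, SSZ))), add(SSZ, Z))
  step 5: S(add(add(SZ, mul(SZ, SSZ)), add(SSZ, Z)))
  step 6: S(add(S(add(Z, mul(SZ, SSZ))), add(SSZ, Z)))
  step 7: S(S(add(add(Z, mul(SZ, SSZ)), add(SSZ, Z))))
  step 8: S(S(add(mul(SZ, SSZ), add(SSZ, Z))))
  step 9: S(S(add(add(SSZ, mul(Z, SSZ)), add(SSZ, Z))))
  step 10: S(S(add(S(add(SZ, mul(Z, SSZ))), add(SSZ, Z))))
  step 11: S(S(S(add(add(SZ, mul(Z, SSZ)), add(SSZ, Z)))))
  step 12: S(S(S(add(S(add(Z, mul(Z, SSZ))), add(SSZ, Z)))))
  step 13: S(S(S(S(add(add(Z, mul(Z, SSZ)), add(SSZ, Z))))))
  step 14: S(S(S(S(add(mul(Z, SSZ), add(SSZ, Z))))))
  step 15: S(S(S(S(add(Z, add(SSZ, Z))))))
  step 16: S(S(S(S(add(SSZ, Z)))))
  step 17: S(S(S(S(S(add(SZ, Z))))))
  step 18: S(S(S(S(S(S(add(Z, Z)))))))
  step 19: S^6(Z)

Answer: normal form = S^6(Z)  (in 19 steps)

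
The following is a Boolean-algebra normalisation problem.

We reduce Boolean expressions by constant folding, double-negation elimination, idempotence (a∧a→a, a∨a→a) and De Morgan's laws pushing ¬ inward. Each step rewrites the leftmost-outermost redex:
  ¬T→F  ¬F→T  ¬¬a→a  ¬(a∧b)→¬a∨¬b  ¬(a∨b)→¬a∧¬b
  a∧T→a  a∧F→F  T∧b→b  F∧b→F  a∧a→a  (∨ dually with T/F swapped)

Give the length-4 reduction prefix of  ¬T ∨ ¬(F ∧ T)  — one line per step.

  start: ¬T ∨ ¬(F ∧ T)
  step 1: F ∨ ¬(F ∧ T)
  step 2: ¬(F ∧ T)
  step 3: ¬F ∨ ¬T
  step 4: T ∨ ¬T

Answer: after 4 steps: T ∨ ¬T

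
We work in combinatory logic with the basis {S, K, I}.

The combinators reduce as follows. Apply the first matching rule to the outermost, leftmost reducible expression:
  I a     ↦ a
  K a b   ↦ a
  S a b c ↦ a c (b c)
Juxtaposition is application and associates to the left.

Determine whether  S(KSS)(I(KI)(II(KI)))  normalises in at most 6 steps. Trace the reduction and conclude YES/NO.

Answer: YES — reaches normal form SSI in 3 ≤ 6 steps

Reduction:
  start: S(KSS)(I(KI)(II(KI)))
  step 1: SS(I(KI)(II(KI)))
  step 2: SS(KI(II(KI)))
  step 3: SSI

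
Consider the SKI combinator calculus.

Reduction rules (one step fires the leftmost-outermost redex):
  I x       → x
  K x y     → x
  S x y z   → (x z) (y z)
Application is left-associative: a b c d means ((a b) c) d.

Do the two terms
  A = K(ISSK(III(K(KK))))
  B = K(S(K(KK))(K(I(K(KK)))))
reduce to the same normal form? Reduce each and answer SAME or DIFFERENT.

Answer: SAME — A ⇓ K(S(K(KK))(K(K(KK)))), B ⇓ K(S(K(KK))(K(K(KK))))

Reduction:
Term A:
  start: K(ISSK(III(K(KK))))
  →1  K(SSK(III(K(KK))))
  →2  K(S(III(K(KK)))(K(III(K(KK)))))
  →3  K(S(II(K(KK)))(K(III(K(KK)))))
  →4  K(S(I(K(KK)))(K(III(K(KK)))))
  →5  K(S(K(KK))(K(III(K(KK)))))
  →6  K(S(K(KK))(K(II(K(KK)))))
  →7  K(S(K(KK))(K(I(K(KK)))))
  →8  K(S(K(KK))(K(K(KK))))

Term B:
  start: K(S(K(KK))(K(I(K(KK)))))
  →1  K(S(K(KK))(K(K(KK))))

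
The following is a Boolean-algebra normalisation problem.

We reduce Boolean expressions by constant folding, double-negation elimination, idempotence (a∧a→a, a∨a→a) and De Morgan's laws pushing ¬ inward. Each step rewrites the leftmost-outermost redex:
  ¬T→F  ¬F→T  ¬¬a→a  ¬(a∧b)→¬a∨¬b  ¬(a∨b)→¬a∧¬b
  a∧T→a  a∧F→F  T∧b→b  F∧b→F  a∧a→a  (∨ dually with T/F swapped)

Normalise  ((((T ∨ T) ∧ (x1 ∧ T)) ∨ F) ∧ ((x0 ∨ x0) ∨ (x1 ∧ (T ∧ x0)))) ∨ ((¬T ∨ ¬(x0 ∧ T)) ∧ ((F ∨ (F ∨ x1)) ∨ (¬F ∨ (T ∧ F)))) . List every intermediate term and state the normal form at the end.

  start: ((((T ∨ T) ∧ (x1 ∧ T)) ∨ F) ∧ ((x0 ∨ x0) ∨ (x1 ∧ (T ∧ x0)))) ∨ ((¬T ∨ ¬(x0 ∧ T)) ∧ ((F ∨ (F ∨ x1)) ∨ (¬F ∨ (T ∧ F))))
  [1] (((T ∨ T) ∧ (x1 ∧ T)) ∧ ((x0 ∨ x0) ∨ (x1 ∧ (T ∧ x0)))) ∨ ((¬T ∨ ¬(x0 ∧ T)) ∧ ((F ∨ (F ∨ x1)) ∨ (¬F ∨ (T ∧ F))))
  [2] ((T ∧ (x1 ∧ T)) ∧ ((x0 ∨ x0) ∨ (x1 ∧ (T ∧ x0)))) ∨ ((¬T ∨ ¬(x0 ∧ T)) ∧ ((F ∨ (F ∨ x1)) ∨ (¬F ∨ (T ∧ F))))
  [3] ((x1 ∧ T) ∧ ((x0 ∨ x0) ∨ (x1 ∧ (T ∧ x0)))) ∨ ((¬T ∨ ¬(x0 ∧ T)) ∧ ((F ∨ (F ∨ x1)) ∨ (¬F ∨ (T ∧ F))))
  [4] (x1 ∧ ((x0 ∨ x0) ∨ (x1 ∧ (T ∧ x0)))) ∨ ((¬T ∨ ¬(x0 ∧ T)) ∧ ((F ∨ (F ∨ x1)) ∨ (¬F ∨ (T ∧ F))))
  [5] (x1 ∧ (x0 ∨ (x1 ∧ (T ∧ x0)))) ∨ ((¬T ∨ ¬(x0 ∧ T)) ∧ ((F ∨ (F ∨ x1)) ∨ (¬F ∨ (T ∧ F))))
  [6] (x1 ∧ (x0 ∨ (x1 ∧ x0))) ∨ ((¬T ∨ ¬(x0 ∧ T)) ∧ ((F ∨ (F ∨ x1)) ∨ (¬F ∨ (T ∧ F))))
  [7] (x1 ∧ (x0 ∨ (x1 ∧ x0))) ∨ ((F ∨ ¬(x0 ∧ T)) ∧ ((F ∨ (F ∨ x1)) ∨ (¬F ∨ (T ∧ F))))
  [8] (x1 ∧ (x0 ∨ (x1 ∧ x0))) ∨ (¬(x0 ∧ T) ∧ ((F ∨ (F ∨ x1)) ∨ (¬F ∨ (T ∧ F))))
  [9] (x1 ∧ (x0 ∨ (x1 ∧ x0))) ∨ ((¬x0 ∨ ¬T) ∧ ((F ∨ (F ∨ x1)) ∨ (¬F ∨ (T ∧ F))))
  [10] (x1 ∧ (x0 ∨ (x1 ∧ x0))) ∨ ((¬x0 ∨ F) ∧ ((F ∨ (F ∨ x1)) ∨ (¬F ∨ (T ∧ F))))
  [11] (x1 ∧ (x0 ∨ (x1 ∧ x0))) ∨ (¬x0 ∧ ((F ∨ (F ∨ x1)) ∨ (¬F ∨ (T ∧ F))))
  [12] (x1 ∧ (x0 ∨ (x1 ∧ x0))) ∨ (¬x0 ∧ ((F ∨ x1) ∨ (¬F ∨ (T ∧ F))))
  [13] (x1 ∧ (x0 ∨ (x1 ∧ x0))) ∨ (¬x0 ∧ (x1 ∨ (¬F ∨ (T ∧ F))))
  [14] (x1 ∧ (x0 ∨ (x1 ∧ x0))) ∨ (¬x0 ∧ (x1 ∨ (T ∨ (T ∧ F))))
  [15] (x1 ∧ (x0 ∨ (x1 ∧ x0))) ∨ (¬x0 ∧ (x1 ∨ T))
  [16] (x1 ∧ (x0 ∨ (x1 ∧ x0))) ∨ (¬x0 ∧ T)
  [17] (x1 ∧ (x0 ∨ (x1 ∧ x0))) ∨ ¬x0

Answer: normal form = (x1 ∧ (x0 ∨ (x1 ∧ x0))) ∨ ¬x0  (in 17 steps)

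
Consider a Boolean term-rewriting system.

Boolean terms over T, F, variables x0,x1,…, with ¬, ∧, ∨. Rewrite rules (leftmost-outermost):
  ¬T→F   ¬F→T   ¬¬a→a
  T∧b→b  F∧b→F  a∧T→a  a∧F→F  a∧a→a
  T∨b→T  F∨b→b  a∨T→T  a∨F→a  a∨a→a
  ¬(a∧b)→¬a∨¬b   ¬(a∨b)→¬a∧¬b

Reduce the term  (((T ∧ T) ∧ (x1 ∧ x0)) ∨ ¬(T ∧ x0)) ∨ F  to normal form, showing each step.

Answer: normal form = (x1 ∧ x0) ∨ ¬x0  (in 6 steps)

Reduction:
  start: (((T ∧ T) ∧ (x1 ∧ x0)) ∨ ¬(T ∧ x0)) ∨ F
  [1] ((T ∧ T) ∧ (x1 ∧ x0)) ∨ ¬(T ∧ x0)
  [2] (T ∧ (x1 ∧ x0)) ∨ ¬(T ∧ x0)
  [3] (x1 ∧ x0) ∨ ¬(T ∧ x0)
  [4] (x1 ∧ x0) ∨ (¬T ∨ ¬x0)
  [5] (x1 ∧ x0) ∨ (F ∨ ¬x0)
  [6] (x1 ∧ x0) ∨ ¬x0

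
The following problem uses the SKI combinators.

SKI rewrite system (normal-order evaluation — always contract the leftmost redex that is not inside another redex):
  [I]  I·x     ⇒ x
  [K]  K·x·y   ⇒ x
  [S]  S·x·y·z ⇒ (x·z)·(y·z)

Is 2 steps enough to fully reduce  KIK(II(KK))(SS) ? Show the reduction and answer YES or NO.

  start: KIK(II(KK))(SS)
  →1  I(II(KK))(SS)
  →2  II(KK)(SS)

Answer: NO — after 2 steps the term is II(KK)(SS), not yet normal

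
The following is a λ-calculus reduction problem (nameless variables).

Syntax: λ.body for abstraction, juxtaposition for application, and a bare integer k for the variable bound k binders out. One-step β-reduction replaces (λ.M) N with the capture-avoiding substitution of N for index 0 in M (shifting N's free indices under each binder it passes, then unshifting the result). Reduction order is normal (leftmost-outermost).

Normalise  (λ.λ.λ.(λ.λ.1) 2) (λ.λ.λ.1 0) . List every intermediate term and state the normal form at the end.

  start: (λ.λ.λ.(λ.λ.1) 2) (λ.λ.λ.1 0)
  →1  λ.λ.(λ.λ.1) (λ.λ.λ.1 0)
  →2  λ.λ.λ.λ.λ.λ.1 0

Answer: normal form = λ.λ.λ.λ.λ.λ.1 0  (in 2 steps)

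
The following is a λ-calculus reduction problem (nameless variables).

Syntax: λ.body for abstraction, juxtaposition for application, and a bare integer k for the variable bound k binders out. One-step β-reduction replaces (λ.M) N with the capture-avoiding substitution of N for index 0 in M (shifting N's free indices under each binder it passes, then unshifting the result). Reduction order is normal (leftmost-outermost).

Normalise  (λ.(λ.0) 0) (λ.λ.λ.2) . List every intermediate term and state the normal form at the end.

Answer: normal form = λ.λ.λ.2  (in 2 steps)

Derivation:
  start: (λ.(λ.0) 0) (λ.λ.λ.2)
  →1  (λ.0) (λ.λ.λ.2)
  →2  λ.λ.λ.2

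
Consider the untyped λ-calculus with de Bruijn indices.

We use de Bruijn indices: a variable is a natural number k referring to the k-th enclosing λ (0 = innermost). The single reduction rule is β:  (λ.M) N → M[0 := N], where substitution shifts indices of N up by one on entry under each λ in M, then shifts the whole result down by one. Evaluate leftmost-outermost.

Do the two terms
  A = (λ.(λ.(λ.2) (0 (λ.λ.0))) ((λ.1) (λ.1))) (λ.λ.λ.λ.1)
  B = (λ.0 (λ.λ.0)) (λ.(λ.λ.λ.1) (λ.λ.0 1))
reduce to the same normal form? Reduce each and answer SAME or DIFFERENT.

Answer: DIFFERENT — A ⇓ λ.λ.λ.λ.1, B ⇓ λ.λ.1

Reduction:
Term A:
  start: (λ.(λ.(λ.2) (0 (λ.λ.0))) ((λ.1) (λ.1))) (λ.λ.λ.λ.1)
  [1] (λ.(λ.λ.λ.λ.λ.1) (0 (λ.λ.0))) ((λ.λ.λ.λ.λ.1) (λ.λ.λ.λ.λ.1))
  [2] (λ.λ.λ.λ.λ.1) ((λ.λ.λ.λ.λ.1) (λ.λ.λ.λ.λ.1) (λ.λ.0))
  [3] λ.λ.λ.λ.1

Term B:
  start: (λ.0 (λ.λ.0)) (λ.(λ.λ.λ.1) (λ.λ.0 1))
  [1] (λ.(λ.λ.λ.1) (λ.λ.0 1)) (λ.λ.0)
  [2] (λ.λ.λ.1) (λ.λ.0 1)
  [3] λ.λ.1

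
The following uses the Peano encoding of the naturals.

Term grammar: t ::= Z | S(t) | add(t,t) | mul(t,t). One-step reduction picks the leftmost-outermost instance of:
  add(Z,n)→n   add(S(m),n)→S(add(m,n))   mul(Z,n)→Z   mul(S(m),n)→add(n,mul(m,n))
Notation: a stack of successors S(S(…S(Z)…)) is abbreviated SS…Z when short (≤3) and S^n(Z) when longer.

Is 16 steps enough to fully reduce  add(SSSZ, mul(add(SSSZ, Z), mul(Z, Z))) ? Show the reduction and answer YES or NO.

  start: add(SSSZ, mul(add(SSSZ, Z), mul(Z, Z)))
  step 1: S(add(SSZ, mul(add(SSSZ, Z), mul(Z, Z))))
  step 2: S(S(add(SZ, mul(add(SSSZ, Z), mul(Z, Z)))))
  step 3: S(S(S(add(Z, mul(add(SSSZ, Z), mul(Z, Z))))))
  step 4: S(S(S(mul(add(SSSZ, Z), mul(Z, Z)))))
  step 5: S(S(S(mul(S(add(SSZ, Z)), mul(Z, Z)))))
  step 6: S(S(S(add(mul(Z, Z), mul(add(SSZ, Z), mul(Z, Z))))))
  step 7: S(S(S(add(Z, mul(add(SSZ, Z), mul(Z, Z))))))
  step 8: S(S(S(mul(add(SSZ, Z), mul(Z, Z)))))
  step 9: S(S(S(mul(S(add(SZ, Z)), mul(Z, Z)))))
  step 10: S(S(S(add(mul(Z, Z), mul(add(SZ, Z), mul(Z, Z))))))
  step 11: S(S(S(add(Z, mul(add(SZ, Z), mul(Z, Z))))))
  step 12: S(S(S(mul(add(SZ, Z), mul(Z, Z)))))
  step 13: S(S(S(mul(S(add(Z, Z)), mul(Z, Z)))))
  step 14: S(S(S(add(mul(Z, Z), mul(add(Z, Z), mul(Z, Z))))))
  step 15: S(S(S(add(Z, mul(add(Z, Z), mul(Z, Z))))))
  step 16: S(S(S(mul(add(Z, Z), mul(Z, Z)))))

Answer: NO — after 16 steps the term is S(S(S(mul(add(Z, Z), mul(Z, Z))))), not yet normal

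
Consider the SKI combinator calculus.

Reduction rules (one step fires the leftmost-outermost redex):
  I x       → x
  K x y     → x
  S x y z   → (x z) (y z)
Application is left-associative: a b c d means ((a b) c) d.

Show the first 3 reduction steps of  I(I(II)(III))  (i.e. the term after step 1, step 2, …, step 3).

Answer: after 3 steps: I(III)

Reduction:
  start: I(I(II)(III))
  →1  I(II)(III)
  →2  II(III)
  →3  I(III)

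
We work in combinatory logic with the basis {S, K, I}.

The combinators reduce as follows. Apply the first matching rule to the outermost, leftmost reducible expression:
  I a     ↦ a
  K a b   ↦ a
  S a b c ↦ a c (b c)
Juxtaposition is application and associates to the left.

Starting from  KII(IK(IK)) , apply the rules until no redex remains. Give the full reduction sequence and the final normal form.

  start: KII(IK(IK))
  [1] I(IK(IK))
  [2] IK(IK)
  [3] K(IK)
  [4] KK

Answer: normal form = KK  (in 4 steps)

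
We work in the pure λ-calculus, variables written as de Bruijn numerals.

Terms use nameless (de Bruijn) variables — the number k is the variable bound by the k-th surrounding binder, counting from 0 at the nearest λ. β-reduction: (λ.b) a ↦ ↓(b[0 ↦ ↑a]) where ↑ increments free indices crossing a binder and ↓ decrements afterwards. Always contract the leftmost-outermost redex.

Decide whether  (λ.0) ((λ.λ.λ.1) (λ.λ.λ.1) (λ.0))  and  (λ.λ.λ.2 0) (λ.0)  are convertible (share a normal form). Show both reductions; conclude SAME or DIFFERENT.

Term A:
  start: (λ.0) ((λ.λ.λ.1) (λ.λ.λ.1) (λ.0))
  step 1: (λ.λ.λ.1) (λ.λ.λ.1) (λ.0)
  step 2: (λ.λ.1) (λ.0)
  step 3: λ.λ.0

Term B:
  start: (λ.λ.λ.2 0) (λ.0)
  step 1: λ.λ.(λ.0) 0
  step 2: λ.λ.0

Answer: SAME — A ⇓ λ.λ.0, B ⇓ λ.λ.0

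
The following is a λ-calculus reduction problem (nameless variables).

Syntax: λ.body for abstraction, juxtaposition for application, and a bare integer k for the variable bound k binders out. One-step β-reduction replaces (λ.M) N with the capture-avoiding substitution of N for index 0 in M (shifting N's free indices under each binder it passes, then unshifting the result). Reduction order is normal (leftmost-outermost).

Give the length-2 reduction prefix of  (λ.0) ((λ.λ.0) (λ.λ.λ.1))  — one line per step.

  start: (λ.0) ((λ.λ.0) (λ.λ.λ.1))
  →1  (λ.λ.0) (λ.λ.λ.1)
  →2  λ.0

Answer: after 2 steps: λ.0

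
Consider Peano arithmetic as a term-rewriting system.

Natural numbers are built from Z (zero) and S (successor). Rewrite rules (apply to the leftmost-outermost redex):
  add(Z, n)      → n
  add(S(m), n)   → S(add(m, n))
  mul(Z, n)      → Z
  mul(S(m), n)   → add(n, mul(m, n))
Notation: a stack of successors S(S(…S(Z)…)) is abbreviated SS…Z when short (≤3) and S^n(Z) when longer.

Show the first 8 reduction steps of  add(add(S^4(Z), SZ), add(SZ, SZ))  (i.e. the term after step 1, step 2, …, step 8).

  start: add(add(S^4(Z), SZ), add(SZ, SZ))
  →1  add(S(add(SSSZ, SZ)), add(SZ, SZ))
  →2  S(add(add(SSSZ, SZ), add(SZ, SZ)))
  →3  S(add(S(add(SSZ, SZ)), add(SZ, SZ)))
  →4  S(S(add(add(SSZ, SZ), add(SZ, SZ))))
  →5  S(S(add(S(add(SZ, SZ)), add(SZ, SZ))))
  →6  S(S(S(add(add(SZ, SZ), add(SZ, SZ)))))
  →7  S(S(S(add(S(add(Z, SZ)), add(SZ, SZ)))))
  →8  S(S(S(S(add(add(Z, SZ), add(SZ, SZ))))))

Answer: after 8 steps: S(S(S(S(add(add(Z, SZ), add(SZ, SZ))))))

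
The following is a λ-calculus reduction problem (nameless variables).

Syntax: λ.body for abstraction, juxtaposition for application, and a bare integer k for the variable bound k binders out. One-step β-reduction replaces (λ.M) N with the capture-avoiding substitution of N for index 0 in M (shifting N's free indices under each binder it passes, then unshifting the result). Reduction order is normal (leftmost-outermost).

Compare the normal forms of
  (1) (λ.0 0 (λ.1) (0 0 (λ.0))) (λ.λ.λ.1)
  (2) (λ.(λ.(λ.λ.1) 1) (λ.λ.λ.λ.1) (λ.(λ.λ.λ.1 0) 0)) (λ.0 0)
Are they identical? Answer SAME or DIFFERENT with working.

Answer: DIFFERENT — A ⇓ λ.λ.λ.λ.1, B ⇓ λ.0 0

Reduction:
Term A:
  start: (λ.0 0 (λ.1) (0 0 (λ.0))) (λ.λ.λ.1)
  [1] (λ.λ.λ.1) (λ.λ.λ.1) (λ.λ.λ.λ.1) ((λ.λ.λ.1) (λ.λ.λ.1) (λ.0))
  [2] (λ.λ.1) (λ.λ.λ.λ.1) ((λ.λ.λ.1) (λ.λ.λ.1) (λ.0))
  [3] (λ.λ.λ.λ.λ.1) ((λ.λ.λ.1) (λ.λ.λ.1) (λ.0))
  [4] λ.λ.λ.λ.1

Term B:
  start: (λ.(λ.(λ.λ.1) 1) (λ.λ.λ.λ.1) (λ.(λ.λ.λ.1 0) 0)) (λ.0 0)
  [1] (λ.(λ.λ.1) (λ.0 0)) (λ.λ.λ.λ.1) (λ.(λ.λ.λ.1 0) 0)
  [2] (λ.λ.1) (λ.0 0) (λ.(λ.λ.λ.1 0) 0)
  [3] (λ.λ.0 0) (λ.(λ.λ.λ.1 0) 0)
  [4] λ.0 0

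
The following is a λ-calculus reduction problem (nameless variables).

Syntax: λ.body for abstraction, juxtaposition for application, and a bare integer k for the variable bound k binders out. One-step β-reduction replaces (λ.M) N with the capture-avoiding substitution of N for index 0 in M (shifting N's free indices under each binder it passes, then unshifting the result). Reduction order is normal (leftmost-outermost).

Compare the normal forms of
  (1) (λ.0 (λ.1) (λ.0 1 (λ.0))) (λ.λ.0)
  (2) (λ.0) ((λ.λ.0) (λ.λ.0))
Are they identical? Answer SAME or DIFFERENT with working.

Term A:
  start: (λ.0 (λ.1) (λ.0 1 (λ.0))) (λ.λ.0)
  step 1: (λ.λ.0) (λ.λ.λ.0) (λ.0 (λ.λ.0) (λ.0))
  step 2: (λ.0) (λ.0 (λ.λ.0) (λ.0))
  step 3: λ.0 (λ.λ.0) (λ.0)

Term B:
  start: (λ.0) ((λ.λ.0) (λ.λ.0))
  step 1: (λ.λ.0) (λ.λ.0)
  step 2: λ.0

Answer: DIFFERENT — A ⇓ λ.0 (λ.λ.0) (λ.0), B ⇓ λ.0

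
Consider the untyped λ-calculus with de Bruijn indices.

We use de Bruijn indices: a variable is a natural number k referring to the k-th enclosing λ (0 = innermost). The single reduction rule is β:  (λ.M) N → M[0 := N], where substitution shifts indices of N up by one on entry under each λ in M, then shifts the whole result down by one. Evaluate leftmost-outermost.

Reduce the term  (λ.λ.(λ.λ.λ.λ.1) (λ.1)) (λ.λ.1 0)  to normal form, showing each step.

Answer: normal form = λ.λ.λ.λ.1  (in 2 steps)

Working:
  start: (λ.λ.(λ.λ.λ.λ.1) (λ.1)) (λ.λ.1 0)
  [1] λ.(λ.λ.λ.λ.1) (λ.1)
  [2] λ.λ.λ.λ.1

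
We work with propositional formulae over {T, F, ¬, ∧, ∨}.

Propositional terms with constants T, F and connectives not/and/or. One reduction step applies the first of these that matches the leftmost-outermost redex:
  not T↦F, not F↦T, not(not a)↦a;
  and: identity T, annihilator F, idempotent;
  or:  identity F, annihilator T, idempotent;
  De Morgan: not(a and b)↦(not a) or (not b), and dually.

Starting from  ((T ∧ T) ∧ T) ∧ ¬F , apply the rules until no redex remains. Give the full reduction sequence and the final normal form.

  start: ((T ∧ T) ∧ T) ∧ ¬F
  →1  (T ∧ T) ∧ ¬F
  →2  T ∧ ¬F
  →3  ¬F
  →4  T

Answer: normal form = T  (in 4 steps)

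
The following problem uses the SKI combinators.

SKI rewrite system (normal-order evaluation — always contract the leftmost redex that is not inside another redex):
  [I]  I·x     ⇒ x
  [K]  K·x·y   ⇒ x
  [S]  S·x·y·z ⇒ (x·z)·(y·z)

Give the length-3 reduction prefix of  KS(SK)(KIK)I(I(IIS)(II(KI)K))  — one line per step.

Answer: after 3 steps: I(I(IIS)(II(KI)K))(I(I(IIS)(II(KI)K)))

Derivation:
  start: KS(SK)(KIK)I(I(IIS)(II(KI)K))
  [1] S(KIK)I(I(IIS)(II(KI)K))
  [2] KIK(I(IIS)(II(KI)K))(I(I(IIS)(II(KI)K)))
  [3] I(I(IIS)(II(KI)K))(I(I(IIS)(II(KI)K)))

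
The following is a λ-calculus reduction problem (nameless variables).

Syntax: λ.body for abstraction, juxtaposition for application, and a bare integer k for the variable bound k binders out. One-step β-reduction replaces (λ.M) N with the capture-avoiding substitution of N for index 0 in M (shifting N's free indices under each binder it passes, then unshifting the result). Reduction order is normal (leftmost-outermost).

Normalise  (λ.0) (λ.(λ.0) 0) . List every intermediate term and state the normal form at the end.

  start: (λ.0) (λ.(λ.0) 0)
  [1] λ.(λ.0) 0
  [2] λ.0

Answer: normal form = λ.0  (in 2 steps)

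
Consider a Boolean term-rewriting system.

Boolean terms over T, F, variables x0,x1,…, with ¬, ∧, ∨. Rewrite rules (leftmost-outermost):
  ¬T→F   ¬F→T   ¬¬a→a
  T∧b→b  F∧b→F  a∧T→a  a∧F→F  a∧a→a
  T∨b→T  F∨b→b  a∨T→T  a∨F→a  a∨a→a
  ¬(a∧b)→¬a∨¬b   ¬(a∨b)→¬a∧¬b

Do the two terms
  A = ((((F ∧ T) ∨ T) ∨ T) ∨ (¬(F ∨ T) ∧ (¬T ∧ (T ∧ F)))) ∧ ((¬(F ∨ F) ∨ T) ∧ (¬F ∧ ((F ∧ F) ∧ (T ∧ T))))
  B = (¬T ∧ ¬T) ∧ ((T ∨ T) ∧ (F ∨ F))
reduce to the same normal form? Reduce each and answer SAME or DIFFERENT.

Term A:
  start: ((((F ∧ T) ∨ T) ∨ T) ∨ (¬(F ∨ T) ∧ (¬T ∧ (T ∧ F)))) ∧ ((¬(F ∨ F) ∨ T) ∧ (¬F ∧ ((F ∧ F) ∧ (T ∧ T))))
  step 1: (T ∨ (¬(F ∨ T) ∧ (¬T ∧ (T ∧ F)))) ∧ ((¬(F ∨ F) ∨ T) ∧ (¬F ∧ ((F ∧ F) ∧ (T ∧ T))))
  step 2: T ∧ ((¬(F ∨ F) ∨ T) ∧ (¬F ∧ ((F ∧ F) ∧ (T ∧ T))))
  step 3: (¬(F ∨ F) ∨ T) ∧ (¬F ∧ ((F ∧ F) ∧ (T ∧ T)))
  step 4: T ∧ (¬F ∧ ((F ∧ F) ∧ (T ∧ T)))
  step 5: ¬F ∧ ((F ∧ F) ∧ (T ∧ T))
  step 6: T ∧ ((F ∧ F) ∧ (T ∧ T))
  step 7: (F ∧ F) ∧ (T ∧ T)
  step 8: F ∧ (T ∧ T)
  step 9: F

Term B:
  start: (¬T ∧ ¬T) ∧ ((T ∨ T) ∧ (F ∨ F))
  step 1: ¬T ∧ ((T ∨ T) ∧ (F ∨ F))
  step 2: F ∧ ((T ∨ T) ∧ (F ∨ F))
  step 3: F

Answer: SAME — A ⇓ F, B ⇓ F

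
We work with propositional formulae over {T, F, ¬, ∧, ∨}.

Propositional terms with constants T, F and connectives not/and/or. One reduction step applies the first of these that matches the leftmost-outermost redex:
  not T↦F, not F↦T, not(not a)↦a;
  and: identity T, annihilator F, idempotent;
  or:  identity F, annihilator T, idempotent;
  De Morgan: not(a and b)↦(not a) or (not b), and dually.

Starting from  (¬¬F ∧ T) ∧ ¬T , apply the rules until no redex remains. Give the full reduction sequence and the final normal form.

Answer: normal form = F  (in 3 steps)

Reduction:
  start: (¬¬F ∧ T) ∧ ¬T
  step 1: ¬¬F ∧ ¬T
  step 2: F ∧ ¬T
  step 3: F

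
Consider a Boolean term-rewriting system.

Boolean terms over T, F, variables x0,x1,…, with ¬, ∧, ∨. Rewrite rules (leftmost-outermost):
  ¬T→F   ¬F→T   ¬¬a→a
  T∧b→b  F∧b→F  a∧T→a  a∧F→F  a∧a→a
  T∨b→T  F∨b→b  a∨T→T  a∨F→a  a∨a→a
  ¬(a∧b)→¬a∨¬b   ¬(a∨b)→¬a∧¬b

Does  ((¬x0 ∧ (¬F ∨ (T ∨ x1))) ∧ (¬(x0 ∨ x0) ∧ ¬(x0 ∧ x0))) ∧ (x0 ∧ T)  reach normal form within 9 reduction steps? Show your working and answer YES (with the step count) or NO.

  start: ((¬x0 ∧ (¬F ∨ (T ∨ x1))) ∧ (¬(x0 ∨ x0) ∧ ¬(x0 ∧ x0))) ∧ (x0 ∧ T)
  →1  ((¬x0 ∧ (T ∨ (T ∨ x1))) ∧ (¬(x0 ∨ x0) ∧ ¬(x0 ∧ x0))) ∧ (x0 ∧ T)
  →2  ((¬x0 ∧ T) ∧ (¬(x0 ∨ x0) ∧ ¬(x0 ∧ x0))) ∧ (x0 ∧ T)
  →3  (¬x0 ∧ (¬(x0 ∨ x0) ∧ ¬(x0 ∧ x0))) ∧ (x0 ∧ T)
  →4  (¬x0 ∧ ((¬x0 ∧ ¬x0) ∧ ¬(x0 ∧ x0))) ∧ (x0 ∧ T)
  →5  (¬x0 ∧ (¬x0 ∧ ¬(x0 ∧ x0))) ∧ (x0 ∧ T)
  →6  (¬x0 ∧ (¬x0 ∧ (¬x0 ∨ ¬x0))) ∧ (x0 ∧ T)
  →7  (¬x0 ∧ (¬x0 ∧ ¬x0)) ∧ (x0 ∧ T)
  →8  (¬x0 ∧ ¬x0) ∧ (x0 ∧ T)
  →9  ¬x0 ∧ (x0 ∧ T)

Answer: NO — after 9 steps the term is ¬x0 ∧ (x0 ∧ T), not yet normal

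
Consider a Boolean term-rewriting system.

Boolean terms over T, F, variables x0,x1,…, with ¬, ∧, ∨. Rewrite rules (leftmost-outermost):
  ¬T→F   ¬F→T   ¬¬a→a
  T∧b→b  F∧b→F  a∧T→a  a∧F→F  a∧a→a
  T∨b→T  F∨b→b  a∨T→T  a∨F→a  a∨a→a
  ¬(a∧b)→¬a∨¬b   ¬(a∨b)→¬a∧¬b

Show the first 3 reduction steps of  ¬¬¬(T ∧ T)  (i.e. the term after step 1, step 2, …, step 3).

Answer: after 3 steps: ¬T

Reduction:
  start: ¬¬¬(T ∧ T)
  step 1: ¬(T ∧ T)
  step 2: ¬T ∨ ¬T
  step 3: ¬T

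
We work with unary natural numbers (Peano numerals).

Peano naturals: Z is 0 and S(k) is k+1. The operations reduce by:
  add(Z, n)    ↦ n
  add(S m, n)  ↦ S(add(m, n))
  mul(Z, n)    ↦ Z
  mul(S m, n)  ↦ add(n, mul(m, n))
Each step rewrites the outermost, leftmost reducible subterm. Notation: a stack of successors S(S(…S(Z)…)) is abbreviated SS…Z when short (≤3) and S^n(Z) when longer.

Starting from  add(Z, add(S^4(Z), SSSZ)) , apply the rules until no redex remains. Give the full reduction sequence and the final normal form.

  start: add(Z, add(S^4(Z), SSSZ))
  →1  add(S^4(Z), SSSZ)
  →2  S(add(SSSZ, SSSZ))
  →3  S(S(add(SSZ, SSSZ)))
  →4  S(S(S(add(SZ, SSSZ))))
  →5  S(S(S(S(add(Z, SSSZ)))))
  →6  S^7(Z)

Answer: normal form = S^7(Z)  (in 6 steps)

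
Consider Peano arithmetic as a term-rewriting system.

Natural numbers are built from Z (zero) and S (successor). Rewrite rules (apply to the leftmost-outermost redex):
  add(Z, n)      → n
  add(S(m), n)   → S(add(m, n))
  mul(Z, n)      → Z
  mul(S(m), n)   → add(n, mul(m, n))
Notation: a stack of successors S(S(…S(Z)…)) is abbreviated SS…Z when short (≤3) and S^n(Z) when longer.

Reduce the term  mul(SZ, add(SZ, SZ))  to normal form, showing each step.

Answer: normal form = SSZ  (in 7 steps)

Working:
  start: mul(SZ, add(SZ, SZ))
  →1  add(add(SZ, SZ), mul(Z, add(SZ, SZ)))
  →2  add(S(add(Z, SZ)), mul(Z, add(SZ, SZ)))
  →3  S(add(add(Z, SZ), mul(Z, add(SZ, SZ))))
  →4  S(add(SZ, mul(Z, add(SZ, SZ))))
  →5  S(S(add(Z, mul(Z, add(SZ, SZ)))))
  →6  S(S(mul(Z, add(SZ, SZ))))
  →7  SSZ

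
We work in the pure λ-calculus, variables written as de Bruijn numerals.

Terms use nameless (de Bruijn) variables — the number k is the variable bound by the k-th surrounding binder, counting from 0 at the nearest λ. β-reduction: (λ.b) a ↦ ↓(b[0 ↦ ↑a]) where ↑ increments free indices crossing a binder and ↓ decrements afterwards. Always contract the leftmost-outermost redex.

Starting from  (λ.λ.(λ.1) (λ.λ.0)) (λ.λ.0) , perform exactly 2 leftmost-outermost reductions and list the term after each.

  start: (λ.λ.(λ.1) (λ.λ.0)) (λ.λ.0)
  →1  λ.(λ.1) (λ.λ.0)
  →2  λ.0

Answer: after 2 steps: λ.0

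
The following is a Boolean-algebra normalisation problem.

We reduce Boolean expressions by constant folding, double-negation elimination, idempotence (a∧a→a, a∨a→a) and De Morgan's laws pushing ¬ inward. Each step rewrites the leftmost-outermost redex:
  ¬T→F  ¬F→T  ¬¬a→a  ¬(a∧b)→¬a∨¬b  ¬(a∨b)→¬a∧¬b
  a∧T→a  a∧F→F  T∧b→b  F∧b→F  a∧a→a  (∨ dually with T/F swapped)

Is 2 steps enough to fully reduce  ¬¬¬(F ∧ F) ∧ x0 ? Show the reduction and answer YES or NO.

  start: ¬¬¬(F ∧ F) ∧ x0
  step 1: ¬(F ∧ F) ∧ x0
  step 2: (¬F ∨ ¬F) ∧ x0

Answer: NO — after 2 steps the term is (¬F ∨ ¬F) ∧ x0, not yet normal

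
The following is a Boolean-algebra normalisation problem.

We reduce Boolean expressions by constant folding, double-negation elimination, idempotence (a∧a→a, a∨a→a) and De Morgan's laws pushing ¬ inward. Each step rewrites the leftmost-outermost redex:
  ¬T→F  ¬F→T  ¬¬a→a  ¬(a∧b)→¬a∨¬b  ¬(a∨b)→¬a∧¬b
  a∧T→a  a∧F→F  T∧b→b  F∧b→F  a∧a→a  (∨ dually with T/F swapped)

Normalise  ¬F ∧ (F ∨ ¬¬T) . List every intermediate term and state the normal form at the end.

Answer: normal form = T  (in 4 steps)

Working:
  start: ¬F ∧ (F ∨ ¬¬T)
  [1] T ∧ (F ∨ ¬¬T)
  [2] F ∨ ¬¬T
  [3] ¬¬T
  [4] T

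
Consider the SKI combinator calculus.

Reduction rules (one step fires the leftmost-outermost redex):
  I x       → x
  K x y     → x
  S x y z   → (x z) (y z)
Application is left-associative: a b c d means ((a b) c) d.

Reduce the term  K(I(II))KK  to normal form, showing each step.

Answer: normal form = K  (in 4 steps)

Working:
  start: K(I(II))KK
  step 1: I(II)K
  step 2: IIK
  step 3: IK
  step 4: K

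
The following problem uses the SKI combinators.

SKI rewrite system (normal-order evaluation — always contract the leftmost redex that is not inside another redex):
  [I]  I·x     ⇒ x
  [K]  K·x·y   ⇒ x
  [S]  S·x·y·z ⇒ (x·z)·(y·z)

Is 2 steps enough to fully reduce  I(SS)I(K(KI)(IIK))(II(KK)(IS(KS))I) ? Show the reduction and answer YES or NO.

Answer: NO — after 2 steps the term is S(K(KI)(IIK))(I(K(KI)(IIK)))(II(KK)(IS(KS))I), not yet normal

Working:
  start: I(SS)I(K(KI)(IIK))(II(KK)(IS(KS))I)
  →1  SSI(K(KI)(IIK))(II(KK)(IS(KS))I)
  →2  S(K(KI)(IIK))(I(K(KI)(IIK)))(II(KK)(IS(KS))I)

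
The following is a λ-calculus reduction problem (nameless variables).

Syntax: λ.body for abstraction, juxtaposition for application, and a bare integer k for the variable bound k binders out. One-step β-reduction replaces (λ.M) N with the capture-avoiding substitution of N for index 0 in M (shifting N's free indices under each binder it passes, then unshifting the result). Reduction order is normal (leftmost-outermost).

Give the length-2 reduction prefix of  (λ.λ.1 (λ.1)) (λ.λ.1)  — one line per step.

Answer: after 2 steps: λ.λ.λ.2

Working:
  start: (λ.λ.1 (λ.1)) (λ.λ.1)
  step 1: λ.(λ.λ.1) (λ.1)
  step 2: λ.λ.λ.2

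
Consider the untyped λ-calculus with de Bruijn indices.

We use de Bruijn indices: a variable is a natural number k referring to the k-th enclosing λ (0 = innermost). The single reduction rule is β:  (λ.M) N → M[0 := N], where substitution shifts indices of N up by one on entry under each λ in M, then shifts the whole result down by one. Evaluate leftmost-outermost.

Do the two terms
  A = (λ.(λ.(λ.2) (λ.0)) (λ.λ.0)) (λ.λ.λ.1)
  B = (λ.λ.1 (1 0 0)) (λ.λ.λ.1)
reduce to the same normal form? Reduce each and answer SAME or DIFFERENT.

Answer: SAME — A ⇓ λ.λ.λ.1, B ⇓ λ.λ.λ.1

Derivation:
Term A:
  start: (λ.(λ.(λ.2) (λ.0)) (λ.λ.0)) (λ.λ.λ.1)
  step 1: (λ.(λ.λ.λ.λ.1) (λ.0)) (λ.λ.0)
  step 2: (λ.λ.λ.λ.1) (λ.0)
  step 3: λ.λ.λ.1

Term B:
  start: (λ.λ.1 (1 0 0)) (λ.λ.λ.1)
  step 1: λ.(λ.λ.λ.1) ((λ.λ.λ.1) 0 0)
  step 2: λ.λ.λ.1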